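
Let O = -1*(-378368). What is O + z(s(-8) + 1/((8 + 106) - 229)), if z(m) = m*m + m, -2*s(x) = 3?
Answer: 20015707799/52900 ≈ 3.7837e+5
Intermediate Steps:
s(x) = -3/2 (s(x) = -1/2*3 = -3/2)
O = 378368
z(m) = m + m**2 (z(m) = m**2 + m = m + m**2)
O + z(s(-8) + 1/((8 + 106) - 229)) = 378368 + (-3/2 + 1/((8 + 106) - 229))*(1 + (-3/2 + 1/((8 + 106) - 229))) = 378368 + (-3/2 + 1/(114 - 229))*(1 + (-3/2 + 1/(114 - 229))) = 378368 + (-3/2 + 1/(-115))*(1 + (-3/2 + 1/(-115))) = 378368 + (-3/2 - 1/115)*(1 + (-3/2 - 1/115)) = 378368 - 347*(1 - 347/230)/230 = 378368 - 347/230*(-117/230) = 378368 + 40599/52900 = 20015707799/52900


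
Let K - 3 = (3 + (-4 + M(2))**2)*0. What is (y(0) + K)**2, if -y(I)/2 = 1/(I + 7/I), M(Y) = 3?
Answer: 9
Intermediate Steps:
K = 3 (K = 3 + (3 + (-4 + 3)**2)*0 = 3 + (3 + (-1)**2)*0 = 3 + (3 + 1)*0 = 3 + 4*0 = 3 + 0 = 3)
y(I) = -2/(I + 7/I)
(y(0) + K)**2 = (-2*0/(7 + 0**2) + 3)**2 = (-2*0/(7 + 0) + 3)**2 = (-2*0/7 + 3)**2 = (-2*0*1/7 + 3)**2 = (0 + 3)**2 = 3**2 = 9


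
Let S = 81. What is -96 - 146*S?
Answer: -11922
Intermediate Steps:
-96 - 146*S = -96 - 146*81 = -96 - 11826 = -11922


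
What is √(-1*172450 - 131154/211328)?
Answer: I*√30084228744427/13208 ≈ 415.27*I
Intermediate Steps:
√(-1*172450 - 131154/211328) = √(-172450 - 131154*1/211328) = √(-172450 - 65577/105664) = √(-18221822377/105664) = I*√30084228744427/13208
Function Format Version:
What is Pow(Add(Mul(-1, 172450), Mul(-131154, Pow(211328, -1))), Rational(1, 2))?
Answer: Mul(Rational(1, 13208), I, Pow(30084228744427, Rational(1, 2))) ≈ Mul(415.27, I)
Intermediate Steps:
Pow(Add(Mul(-1, 172450), Mul(-131154, Pow(211328, -1))), Rational(1, 2)) = Pow(Add(-172450, Mul(-131154, Rational(1, 211328))), Rational(1, 2)) = Pow(Add(-172450, Rational(-65577, 105664)), Rational(1, 2)) = Pow(Rational(-18221822377, 105664), Rational(1, 2)) = Mul(Rational(1, 13208), I, Pow(30084228744427, Rational(1, 2)))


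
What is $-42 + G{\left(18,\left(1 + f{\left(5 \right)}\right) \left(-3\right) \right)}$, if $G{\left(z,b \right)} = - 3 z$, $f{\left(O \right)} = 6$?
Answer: $-96$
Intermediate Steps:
$-42 + G{\left(18,\left(1 + f{\left(5 \right)}\right) \left(-3\right) \right)} = -42 - 54 = -96$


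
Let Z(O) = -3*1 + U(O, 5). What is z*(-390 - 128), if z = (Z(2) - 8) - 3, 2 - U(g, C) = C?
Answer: 8806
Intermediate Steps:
U(g, C) = 2 - C
Z(O) = -6 (Z(O) = -3*1 + (2 - 1*5) = -3 + (2 - 5) = -3 - 3 = -6)
z = -17 (z = (-6 - 8) - 3 = -14 - 3 = -17)
z*(-390 - 128) = -17*(-390 - 128) = -17*(-518) = 8806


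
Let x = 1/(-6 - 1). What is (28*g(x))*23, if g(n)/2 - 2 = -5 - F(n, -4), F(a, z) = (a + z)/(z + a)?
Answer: -5152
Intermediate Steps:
x = -1/7 (x = 1/(-7) = -1/7 ≈ -0.14286)
F(a, z) = 1 (F(a, z) = (a + z)/(a + z) = 1)
g(n) = -8 (g(n) = 4 + 2*(-5 - 1*1) = 4 + 2*(-5 - 1) = 4 + 2*(-6) = 4 - 12 = -8)
(28*g(x))*23 = (28*(-8))*23 = -224*23 = -5152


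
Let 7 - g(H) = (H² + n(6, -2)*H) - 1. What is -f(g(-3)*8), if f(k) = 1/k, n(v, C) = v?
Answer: -1/136 ≈ -0.0073529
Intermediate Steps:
g(H) = 8 - H² - 6*H (g(H) = 7 - ((H² + 6*H) - 1) = 7 - (-1 + H² + 6*H) = 7 + (1 - H² - 6*H) = 8 - H² - 6*H)
-f(g(-3)*8) = -1/((8 - 1*(-3)² - 6*(-3))*8) = -1/((8 - 1*9 + 18)*8) = -1/((8 - 9 + 18)*8) = -1/(17*8) = -1/136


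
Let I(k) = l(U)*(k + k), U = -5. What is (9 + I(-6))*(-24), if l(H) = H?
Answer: -1656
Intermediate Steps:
I(k) = -10*k (I(k) = -5*(k + k) = -10*k)
(9 + I(-6))*(-24) = (9 - 10*(-6))*(-24) = (9 + 60)*(-24) = 69*(-24) = -1656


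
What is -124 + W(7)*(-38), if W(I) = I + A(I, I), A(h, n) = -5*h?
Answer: 940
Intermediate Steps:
W(I) = -4*I (W(I) = I - 5*I = -4*I)
-124 + W(7)*(-38) = -124 - 4*7*(-38) = -124 - 28*(-38) = -124 + 1064 = 940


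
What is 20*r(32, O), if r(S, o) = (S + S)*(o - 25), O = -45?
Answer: -89600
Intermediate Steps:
r(S, o) = 2*S*(-25 + o) (r(S, o) = (2*S)*(-25 + o) = 2*S*(-25 + o))
20*r(32, O) = 20*(2*32*(-25 - 45)) = 20*(2*32*(-70)) = 20*(-4480) = -89600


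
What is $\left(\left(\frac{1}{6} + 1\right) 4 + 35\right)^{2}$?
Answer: $\frac{14161}{9} \approx 1573.4$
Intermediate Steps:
$\left(\left(\frac{1}{6} + 1\right) 4 + 35\right)^{2} = \left(\frac{7}{6} \cdot 4 + 35\right)^{2} = \left(\frac{14}{3} + 35\right)^{2} = \left(\frac{119}{3}\right)^{2} = \frac{14161}{9}$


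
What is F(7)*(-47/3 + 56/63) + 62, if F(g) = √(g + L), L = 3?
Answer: 62 - 133*√10/9 ≈ 15.269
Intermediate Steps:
F(g) = √(3 + g) (F(g) = √(g + 3) = √(3 + g))
F(7)*(-47/3 + 56/63) + 62 = √(3 + 7)*(-47/3 + 56/63) + 62 = √10*(-47*⅓ + 56*(1/63)) + 62 = √10*(-47/3 + 8/9) + 62 = √10*(-133/9) + 62 = -133*√10/9 + 62 = 62 - 133*√10/9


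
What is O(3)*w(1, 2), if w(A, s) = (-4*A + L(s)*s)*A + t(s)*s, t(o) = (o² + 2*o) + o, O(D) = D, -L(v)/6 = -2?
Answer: 120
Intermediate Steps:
L(v) = 12 (L(v) = -6*(-2) = 12)
t(o) = o² + 3*o
w(A, s) = A*(-4*A + 12*s) + s²*(3 + s) (w(A, s) = (-4*A + 12*s)*A + (s*(3 + s))*s = A*(-4*A + 12*s) + s²*(3 + s))
O(3)*w(1, 2) = 3*(-4*1² + 2²*(3 + 2) + 12*1*2) = 3*(-4*1 + 4*5 + 24) = 3*(-4 + 20 + 24) = 3*40 = 120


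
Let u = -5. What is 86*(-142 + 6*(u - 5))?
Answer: -17372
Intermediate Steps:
86*(-142 + 6*(u - 5)) = 86*(-142 + 6*(-5 - 5)) = 86*(-142 + 6*(-10)) = 86*(-142 - 60) = 86*(-202) = -17372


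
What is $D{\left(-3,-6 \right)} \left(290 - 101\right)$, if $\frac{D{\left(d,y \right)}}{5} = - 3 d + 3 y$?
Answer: $-8505$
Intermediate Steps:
$D{\left(d,y \right)} = - 15 d + 15 y$ ($D{\left(d,y \right)} = 5 \left(- 3 d + 3 y\right) = - 15 d + 15 y$)
$D{\left(-3,-6 \right)} \left(290 - 101\right) = \left(\left(-15\right) \left(-3\right) + 15 \left(-6\right)\right) \left(290 - 101\right) = \left(45 - 90\right) \left(290 - 101\right) = \left(-45\right) 189 = -8505$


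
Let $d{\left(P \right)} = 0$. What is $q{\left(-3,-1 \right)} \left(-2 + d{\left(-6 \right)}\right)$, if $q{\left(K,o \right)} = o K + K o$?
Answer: $-12$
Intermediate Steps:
$q{\left(K,o \right)} = 2 K o$ ($q{\left(K,o \right)} = K o + K o = 2 K o$)
$q{\left(-3,-1 \right)} \left(-2 + d{\left(-6 \right)}\right) = 2 \left(-3\right) \left(-1\right) \left(-2 + 0\right) = 6 \left(-2\right) = -12$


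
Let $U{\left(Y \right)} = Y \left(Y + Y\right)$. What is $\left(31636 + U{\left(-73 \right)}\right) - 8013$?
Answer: $34281$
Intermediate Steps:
$U{\left(Y \right)} = 2 Y^{2}$ ($U{\left(Y \right)} = Y 2 Y = 2 Y^{2}$)
$\left(31636 + U{\left(-73 \right)}\right) - 8013 = \left(31636 + 2 \left(-73\right)^{2}\right) - 8013 = \left(31636 + 2 \cdot 5329\right) - 8013 = \left(31636 + 10658\right) - 8013 = 42294 - 8013 = 34281$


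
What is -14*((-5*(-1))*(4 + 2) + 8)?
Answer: -532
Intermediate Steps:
-14*((-5*(-1))*(4 + 2) + 8) = -14*(5*6 + 8) = -14*(30 + 8) = -14*38 = -532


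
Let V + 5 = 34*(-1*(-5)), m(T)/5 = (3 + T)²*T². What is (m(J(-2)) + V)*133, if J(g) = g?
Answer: 24605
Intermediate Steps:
m(T) = 5*T²*(3 + T)² (m(T) = 5*((3 + T)²*T²) = 5*(T²*(3 + T)²) = 5*T²*(3 + T)²)
V = 165 (V = -5 + 34*(-1*(-5)) = -5 + 34*5 = -5 + 170 = 165)
(m(J(-2)) + V)*133 = (5*(-2)²*(3 - 2)² + 165)*133 = (5*4*1² + 165)*133 = (5*4*1 + 165)*133 = (20 + 165)*133 = 185*133 = 24605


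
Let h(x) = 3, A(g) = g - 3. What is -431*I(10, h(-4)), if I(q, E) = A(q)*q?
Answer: -30170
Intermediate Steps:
A(g) = -3 + g
I(q, E) = q*(-3 + q) (I(q, E) = (-3 + q)*q = q*(-3 + q))
-431*I(10, h(-4)) = -4310*(-3 + 10) = -4310*7 = -431*70 = -30170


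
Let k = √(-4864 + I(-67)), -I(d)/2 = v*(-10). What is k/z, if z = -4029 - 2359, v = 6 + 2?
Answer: -7*I*√6/1597 ≈ -0.010737*I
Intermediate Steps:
v = 8
I(d) = 160 (I(d) = -16*(-10) = -2*(-80) = 160)
k = 28*I*√6 (k = √(-4864 + 160) = √(-4704) = 28*I*√6 ≈ 68.586*I)
z = -6388
k/z = (28*I*√6)/(-6388) = (28*I*√6)*(-1/6388) = -7*I*√6/1597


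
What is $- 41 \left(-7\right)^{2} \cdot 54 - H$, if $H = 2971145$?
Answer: $-3079631$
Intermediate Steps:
$- 41 \left(-7\right)^{2} \cdot 54 - H = - 41 \left(-7\right)^{2} \cdot 54 - 2971145 = \left(-41\right) 49 \cdot 54 - 2971145 = \left(-2009\right) 54 - 2971145 = -108486 - 2971145 = -3079631$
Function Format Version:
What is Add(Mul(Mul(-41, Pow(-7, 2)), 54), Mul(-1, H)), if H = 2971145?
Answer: -3079631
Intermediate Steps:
Add(Mul(Mul(-41, Pow(-7, 2)), 54), Mul(-1, H)) = Add(Mul(Mul(-41, Pow(-7, 2)), 54), Mul(-1, 2971145)) = Add(Mul(Mul(-41, 49), 54), -2971145) = Add(Mul(-2009, 54), -2971145) = Add(-108486, -2971145) = -3079631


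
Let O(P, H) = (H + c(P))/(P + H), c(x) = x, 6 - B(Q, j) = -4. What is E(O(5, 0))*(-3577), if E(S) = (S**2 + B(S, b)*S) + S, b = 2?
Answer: -42924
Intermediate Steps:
B(Q, j) = 10 (B(Q, j) = 6 - 1*(-4) = 6 + 4 = 10)
O(P, H) = 1 (O(P, H) = (H + P)/(P + H) = (H + P)/(H + P) = 1)
E(S) = S**2 + 11*S (E(S) = (S**2 + 10*S) + S = S**2 + 11*S)
E(O(5, 0))*(-3577) = (1*(11 + 1))*(-3577) = (1*12)*(-3577) = 12*(-3577) = -42924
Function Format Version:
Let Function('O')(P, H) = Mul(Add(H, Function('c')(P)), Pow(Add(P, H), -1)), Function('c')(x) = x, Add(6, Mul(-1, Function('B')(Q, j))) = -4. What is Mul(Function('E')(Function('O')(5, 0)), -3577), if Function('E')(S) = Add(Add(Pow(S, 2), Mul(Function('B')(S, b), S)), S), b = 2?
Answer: -42924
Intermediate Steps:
Function('B')(Q, j) = 10 (Function('B')(Q, j) = Add(6, Mul(-1, -4)) = Add(6, 4) = 10)
Function('O')(P, H) = 1 (Function('O')(P, H) = Mul(Add(H, P), Pow(Add(P, H), -1)) = Mul(Add(H, P), Pow(Add(H, P), -1)) = 1)
Function('E')(S) = Add(Pow(S, 2), Mul(11, S)) (Function('E')(S) = Add(Add(Pow(S, 2), Mul(10, S)), S) = Add(Pow(S, 2), Mul(11, S)))
Mul(Function('E')(Function('O')(5, 0)), -3577) = Mul(Mul(1, Add(11, 1)), -3577) = Mul(Mul(1, 12), -3577) = Mul(12, -3577) = -42924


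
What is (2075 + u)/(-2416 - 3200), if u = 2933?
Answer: -313/351 ≈ -0.89174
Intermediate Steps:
(2075 + u)/(-2416 - 3200) = (2075 + 2933)/(-2416 - 3200) = 5008/(-5616) = 5008*(-1/5616) = -313/351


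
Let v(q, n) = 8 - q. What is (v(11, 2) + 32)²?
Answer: 841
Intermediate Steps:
(v(11, 2) + 32)² = ((8 - 1*11) + 32)² = ((8 - 11) + 32)² = (-3 + 32)² = 29² = 841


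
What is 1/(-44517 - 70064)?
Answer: -1/114581 ≈ -8.7275e-6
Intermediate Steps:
1/(-44517 - 70064) = 1/(-114581) = -1/114581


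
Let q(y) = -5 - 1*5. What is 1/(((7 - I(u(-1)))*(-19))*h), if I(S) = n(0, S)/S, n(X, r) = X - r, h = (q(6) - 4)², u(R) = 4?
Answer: -1/29792 ≈ -3.3566e-5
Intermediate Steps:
q(y) = -10 (q(y) = -5 - 5 = -10)
h = 196 (h = (-10 - 4)² = (-14)² = 196)
I(S) = -1 (I(S) = (0 - S)/S = (-S)/S = -1)
1/(((7 - I(u(-1)))*(-19))*h) = 1/(((7 - 1*(-1))*(-19))*196) = 1/(((7 + 1)*(-19))*196) = 1/((8*(-19))*196) = 1/(-152*196) = 1/(-29792) = -1/29792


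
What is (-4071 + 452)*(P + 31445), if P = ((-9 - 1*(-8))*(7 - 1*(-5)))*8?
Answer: -113452031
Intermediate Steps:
P = -96 (P = ((-9 + 8)*(7 + 5))*8 = -1*12*8 = -12*8 = -96)
(-4071 + 452)*(P + 31445) = (-4071 + 452)*(-96 + 31445) = -3619*31349 = -113452031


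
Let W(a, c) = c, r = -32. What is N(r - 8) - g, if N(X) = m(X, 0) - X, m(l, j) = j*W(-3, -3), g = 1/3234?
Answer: 129359/3234 ≈ 40.000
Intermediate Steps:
g = 1/3234 ≈ 0.00030921
m(l, j) = -3*j (m(l, j) = j*(-3) = -3*j)
N(X) = -X (N(X) = -3*0 - X = 0 - X = -X)
N(r - 8) - g = -(-32 - 8) - 1*1/3234 = -1*(-40) - 1/3234 = 40 - 1/3234 = 129359/3234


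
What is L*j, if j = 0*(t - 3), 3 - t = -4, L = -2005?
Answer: 0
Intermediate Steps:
t = 7 (t = 3 - 1*(-4) = 3 + 4 = 7)
j = 0 (j = 0*(7 - 3) = 0*4 = 0)
L*j = -2005*0 = 0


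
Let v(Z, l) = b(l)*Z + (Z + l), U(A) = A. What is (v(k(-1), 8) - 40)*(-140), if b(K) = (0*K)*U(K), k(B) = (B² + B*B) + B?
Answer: 4340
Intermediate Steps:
k(B) = B + 2*B² (k(B) = (B² + B²) + B = 2*B² + B = B + 2*B²)
b(K) = 0 (b(K) = (0*K)*K = 0*K = 0)
v(Z, l) = Z + l (v(Z, l) = 0*Z + (Z + l) = 0 + (Z + l) = Z + l)
(v(k(-1), 8) - 40)*(-140) = ((-(1 + 2*(-1)) + 8) - 40)*(-140) = ((-(1 - 2) + 8) - 40)*(-140) = ((-1*(-1) + 8) - 40)*(-140) = ((1 + 8) - 40)*(-140) = (9 - 40)*(-140) = -31*(-140) = 4340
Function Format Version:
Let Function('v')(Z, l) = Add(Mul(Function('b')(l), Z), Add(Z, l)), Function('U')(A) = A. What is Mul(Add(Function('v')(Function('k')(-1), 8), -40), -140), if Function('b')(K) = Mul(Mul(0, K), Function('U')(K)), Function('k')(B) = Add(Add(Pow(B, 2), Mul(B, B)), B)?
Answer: 4340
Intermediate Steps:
Function('k')(B) = Add(B, Mul(2, Pow(B, 2))) (Function('k')(B) = Add(Add(Pow(B, 2), Pow(B, 2)), B) = Add(Mul(2, Pow(B, 2)), B) = Add(B, Mul(2, Pow(B, 2))))
Function('b')(K) = 0 (Function('b')(K) = Mul(Mul(0, K), K) = Mul(0, K) = 0)
Function('v')(Z, l) = Add(Z, l) (Function('v')(Z, l) = Add(Mul(0, Z), Add(Z, l)) = Add(0, Add(Z, l)) = Add(Z, l))
Mul(Add(Function('v')(Function('k')(-1), 8), -40), -140) = Mul(Add(Add(Mul(-1, Add(1, Mul(2, -1))), 8), -40), -140) = Mul(Add(Add(Mul(-1, Add(1, -2)), 8), -40), -140) = Mul(Add(Add(Mul(-1, -1), 8), -40), -140) = Mul(Add(Add(1, 8), -40), -140) = Mul(Add(9, -40), -140) = Mul(-31, -140) = 4340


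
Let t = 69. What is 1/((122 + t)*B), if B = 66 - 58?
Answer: 1/1528 ≈ 0.00065445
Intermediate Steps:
B = 8
1/((122 + t)*B) = 1/((122 + 69)*8) = 1/(191*8) = 1/1528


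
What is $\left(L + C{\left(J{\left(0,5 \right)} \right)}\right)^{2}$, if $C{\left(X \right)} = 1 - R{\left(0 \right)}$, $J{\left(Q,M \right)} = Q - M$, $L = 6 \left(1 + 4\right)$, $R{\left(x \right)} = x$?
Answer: $961$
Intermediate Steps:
$L = 30$ ($L = 6 \cdot 5 = 30$)
$C{\left(X \right)} = 1$ ($C{\left(X \right)} = 1 - 0 = 1 + 0 = 1$)
$\left(L + C{\left(J{\left(0,5 \right)} \right)}\right)^{2} = \left(30 + 1\right)^{2} = 31^{2} = 961$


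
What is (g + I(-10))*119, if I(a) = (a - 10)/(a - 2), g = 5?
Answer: 2380/3 ≈ 793.33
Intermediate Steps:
I(a) = (-10 + a)/(-2 + a)
(g + I(-10))*119 = (5 + (-10 - 10)/(-2 - 10))*119 = (5 - 20/(-12))*119 = (5 - 1/12*(-20))*119 = (5 + 5/3)*119 = (20/3)*119 = 2380/3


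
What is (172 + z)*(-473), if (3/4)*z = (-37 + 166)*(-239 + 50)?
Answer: 15294928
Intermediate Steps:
z = -32508 (z = 4*((-37 + 166)*(-239 + 50))/3 = 4*(129*(-189))/3 = (4/3)*(-24381) = -32508)
(172 + z)*(-473) = (172 - 32508)*(-473) = -32336*(-473) = 15294928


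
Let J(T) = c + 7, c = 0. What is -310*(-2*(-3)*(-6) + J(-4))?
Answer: 8990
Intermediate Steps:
J(T) = 7 (J(T) = 0 + 7 = 7)
-310*(-2*(-3)*(-6) + J(-4)) = -310*(-2*(-3)*(-6) + 7) = -310*(6*(-6) + 7) = -310*(-36 + 7) = -310*(-29) = 8990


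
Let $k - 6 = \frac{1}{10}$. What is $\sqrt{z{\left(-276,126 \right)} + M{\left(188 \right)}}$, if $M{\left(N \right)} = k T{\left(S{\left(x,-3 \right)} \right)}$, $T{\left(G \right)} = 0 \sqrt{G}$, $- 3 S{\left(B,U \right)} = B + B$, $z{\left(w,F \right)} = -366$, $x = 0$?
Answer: $i \sqrt{366} \approx 19.131 i$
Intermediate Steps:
$S{\left(B,U \right)} = - \frac{2 B}{3}$ ($S{\left(B,U \right)} = - \frac{B + B}{3} = - \frac{2 B}{3}$)
$k = \frac{61}{10}$ ($k = 6 + \frac{1}{10} = \frac{61}{10} \approx 6.1$)
$T{\left(G \right)} = 0$
$M{\left(N \right)} = 0$ ($M{\left(N \right)} = \frac{61}{10} \cdot 0 = 0$)
$\sqrt{z{\left(-276,126 \right)} + M{\left(188 \right)}} = \sqrt{-366 + 0} = \sqrt{-366} = i \sqrt{366}$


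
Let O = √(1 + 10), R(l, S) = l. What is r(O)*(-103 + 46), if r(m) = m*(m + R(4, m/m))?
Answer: -627 - 228*√11 ≈ -1383.2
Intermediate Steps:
O = √11 ≈ 3.3166
r(m) = m*(4 + m) (r(m) = m*(m + 4) = m*(4 + m))
r(O)*(-103 + 46) = (√11*(4 + √11))*(-103 + 46) = (√11*(4 + √11))*(-57) = -57*√11*(4 + √11)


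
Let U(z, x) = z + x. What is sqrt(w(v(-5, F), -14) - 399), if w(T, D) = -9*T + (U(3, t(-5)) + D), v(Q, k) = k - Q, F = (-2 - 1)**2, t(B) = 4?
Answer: 2*I*sqrt(133) ≈ 23.065*I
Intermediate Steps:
U(z, x) = x + z
F = 9 (F = (-3)**2 = 9)
w(T, D) = 7 + D - 9*T (w(T, D) = -9*T + ((4 + 3) + D) = -9*T + (7 + D) = 7 + D - 9*T)
sqrt(w(v(-5, F), -14) - 399) = sqrt((7 - 14 - 9*(9 - 1*(-5))) - 399) = sqrt((7 - 14 - 9*(9 + 5)) - 399) = sqrt((7 - 14 - 9*14) - 399) = sqrt((7 - 14 - 126) - 399) = sqrt(-133 - 399) = sqrt(-532) = 2*I*sqrt(133)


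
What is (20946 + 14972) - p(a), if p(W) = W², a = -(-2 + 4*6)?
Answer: 35434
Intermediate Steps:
a = -22 (a = -(-2 + 24) = -1*22 = -22)
(20946 + 14972) - p(a) = (20946 + 14972) - 1*(-22)² = 35918 - 1*484 = 35918 - 484 = 35434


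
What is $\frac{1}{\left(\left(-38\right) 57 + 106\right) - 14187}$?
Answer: $- \frac{1}{16247} \approx -6.155 \cdot 10^{-5}$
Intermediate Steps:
$\frac{1}{\left(\left(-38\right) 57 + 106\right) - 14187} = \frac{1}{\left(-2166 + 106\right) - 14187} = \frac{1}{-2060 - 14187} = \frac{1}{-16247} = - \frac{1}{16247}$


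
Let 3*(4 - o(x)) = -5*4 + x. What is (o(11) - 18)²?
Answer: 121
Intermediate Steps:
o(x) = 32/3 - x/3 (o(x) = 4 - (-5*4 + x)/3 = 4 - (-20 + x)/3 = 4 + (20/3 - x/3) = 32/3 - x/3)
(o(11) - 18)² = ((32/3 - ⅓*11) - 18)² = ((32/3 - 11/3) - 18)² = (7 - 18)² = (-11)² = 121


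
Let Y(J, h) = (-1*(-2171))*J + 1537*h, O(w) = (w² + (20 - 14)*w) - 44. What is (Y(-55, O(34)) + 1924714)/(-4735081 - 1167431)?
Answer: -3828001/5902512 ≈ -0.64854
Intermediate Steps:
O(w) = -44 + w² + 6*w (O(w) = (w² + 6*w) - 44 = -44 + w² + 6*w)
Y(J, h) = 1537*h + 2171*J (Y(J, h) = 2171*J + 1537*h = 1537*h + 2171*J)
(Y(-55, O(34)) + 1924714)/(-4735081 - 1167431) = ((1537*(-44 + 34² + 6*34) + 2171*(-55)) + 1924714)/(-4735081 - 1167431) = ((1537*(-44 + 1156 + 204) - 119405) + 1924714)/(-5902512) = ((1537*1316 - 119405) + 1924714)*(-1/5902512) = ((2022692 - 119405) + 1924714)*(-1/5902512) = (1903287 + 1924714)*(-1/5902512) = 3828001*(-1/5902512) = -3828001/5902512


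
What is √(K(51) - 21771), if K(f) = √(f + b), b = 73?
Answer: √(-21771 + 2*√31) ≈ 147.51*I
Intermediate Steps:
K(f) = √(73 + f) (K(f) = √(f + 73) = √(73 + f))
√(K(51) - 21771) = √(√(73 + 51) - 21771) = √(√124 - 21771) = √(2*√31 - 21771) = √(-21771 + 2*√31)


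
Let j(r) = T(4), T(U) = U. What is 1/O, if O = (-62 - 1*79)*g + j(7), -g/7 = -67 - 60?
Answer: -1/125345 ≈ -7.9780e-6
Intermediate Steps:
g = 889 (g = -7*(-67 - 60) = -7*(-127) = 889)
j(r) = 4
O = -125345 (O = (-62 - 1*79)*889 + 4 = (-62 - 79)*889 + 4 = -141*889 + 4 = -125349 + 4 = -125345)
1/O = 1/(-125345) = -1/125345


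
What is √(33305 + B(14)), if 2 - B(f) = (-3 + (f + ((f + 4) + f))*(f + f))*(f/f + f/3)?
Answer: 2*√58557/3 ≈ 161.32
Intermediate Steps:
B(f) = 2 - (1 + f/3)*(-3 + 2*f*(4 + 3*f)) (B(f) = 2 - (-3 + (f + ((f + 4) + f))*(f + f))*(f/f + f/3) = 2 - (-3 + (f + ((4 + f) + f))*(2*f))*(1 + f*(⅓)) = 2 - (-3 + (f + (4 + 2*f))*(2*f))*(1 + f/3) = 2 - (-3 + (4 + 3*f)*(2*f))*(1 + f/3) = 2 - (-3 + 2*f*(4 + 3*f))*(1 + f/3) = 2 - (1 + f/3)*(-3 + 2*f*(4 + 3*f)))
√(33305 + B(14)) = √(33305 + (5 - 7*14 - 2*14³ - 26/3*14²)) = √(33305 + (5 - 98 - 2*2744 - 26/3*196)) = √(33305 + (5 - 98 - 5488 - 5096/3)) = √(33305 - 21839/3) = √(78076/3) = 2*√58557/3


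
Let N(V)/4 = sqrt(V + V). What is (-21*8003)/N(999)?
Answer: -56021*sqrt(222)/888 ≈ -939.97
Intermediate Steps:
N(V) = 4*sqrt(2)*sqrt(V) (N(V) = 4*sqrt(V + V) = 4*sqrt(2*V) = 4*(sqrt(2)*sqrt(V)) = 4*sqrt(2)*sqrt(V))
(-21*8003)/N(999) = (-21*8003)/((4*sqrt(2)*sqrt(999))) = -168063*sqrt(222)/2664 = -56021*sqrt(222)/888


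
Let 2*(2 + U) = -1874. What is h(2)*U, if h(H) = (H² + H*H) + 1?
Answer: -8451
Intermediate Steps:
h(H) = 1 + 2*H² (h(H) = (H² + H²) + 1 = 2*H² + 1 = 1 + 2*H²)
U = -939 (U = -2 + (½)*(-1874) = -2 - 937 = -939)
h(2)*U = (1 + 2*2²)*(-939) = (1 + 2*4)*(-939) = (1 + 8)*(-939) = 9*(-939) = -8451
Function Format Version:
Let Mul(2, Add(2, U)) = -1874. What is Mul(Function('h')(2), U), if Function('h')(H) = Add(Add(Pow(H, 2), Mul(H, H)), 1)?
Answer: -8451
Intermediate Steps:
Function('h')(H) = Add(1, Mul(2, Pow(H, 2))) (Function('h')(H) = Add(Add(Pow(H, 2), Pow(H, 2)), 1) = Add(Mul(2, Pow(H, 2)), 1) = Add(1, Mul(2, Pow(H, 2))))
U = -939 (U = Add(-2, Mul(Rational(1, 2), -1874)) = Add(-2, -937) = -939)
Mul(Function('h')(2), U) = Mul(Add(1, Mul(2, Pow(2, 2))), -939) = Mul(Add(1, Mul(2, 4)), -939) = Mul(Add(1, 8), -939) = Mul(9, -939) = -8451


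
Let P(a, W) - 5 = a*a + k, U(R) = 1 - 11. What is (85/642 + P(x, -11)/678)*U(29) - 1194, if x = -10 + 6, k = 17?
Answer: -14459439/12091 ≈ -1195.9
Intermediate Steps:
U(R) = -10
x = -4
P(a, W) = 22 + a² (P(a, W) = 5 + (a*a + 17) = 5 + (a² + 17) = 5 + (17 + a²) = 22 + a²)
(85/642 + P(x, -11)/678)*U(29) - 1194 = (85/642 + (22 + (-4)²)/678)*(-10) - 1194 = (85*(1/642) + (22 + 16)*(1/678))*(-10) - 1194 = (85/642 + 38*(1/678))*(-10) - 1194 = (85/642 + 19/339)*(-10) - 1194 = (4557/24182)*(-10) - 1194 = -22785/12091 - 1194 = -14459439/12091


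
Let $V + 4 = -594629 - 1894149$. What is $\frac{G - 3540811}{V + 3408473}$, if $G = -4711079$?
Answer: $- \frac{8251890}{919691} \approx -8.9725$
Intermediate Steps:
$V = -2488782$ ($V = -4 - 2488778 = -2488782$)
$\frac{G - 3540811}{V + 3408473} = \frac{-4711079 - 3540811}{-2488782 + 3408473} = - \frac{8251890}{919691}$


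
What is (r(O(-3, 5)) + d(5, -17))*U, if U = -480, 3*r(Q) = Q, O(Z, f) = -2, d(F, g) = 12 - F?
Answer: -3040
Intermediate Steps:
r(Q) = Q/3
(r(O(-3, 5)) + d(5, -17))*U = ((⅓)*(-2) + (12 - 1*5))*(-480) = (-⅔ + (12 - 5))*(-480) = (-⅔ + 7)*(-480) = (19/3)*(-480) = -3040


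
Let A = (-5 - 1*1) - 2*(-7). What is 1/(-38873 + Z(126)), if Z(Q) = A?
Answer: -1/38865 ≈ -2.5730e-5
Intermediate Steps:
A = 8 (A = (-5 - 1) + 14 = -6 + 14 = 8)
Z(Q) = 8
1/(-38873 + Z(126)) = 1/(-38873 + 8) = 1/(-38865) = -1/38865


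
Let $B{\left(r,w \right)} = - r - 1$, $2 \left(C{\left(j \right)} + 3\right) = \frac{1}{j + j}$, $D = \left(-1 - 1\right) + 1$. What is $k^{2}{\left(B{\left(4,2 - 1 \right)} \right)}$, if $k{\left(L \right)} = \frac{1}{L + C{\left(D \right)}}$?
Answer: $\frac{16}{1089} \approx 0.014692$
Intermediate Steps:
$D = -1$ ($D = -2 + 1 = -1$)
$C{\left(j \right)} = -3 + \frac{1}{4 j}$ ($C{\left(j \right)} = -3 + \frac{1}{2 \left(j + j\right)} = -3 + \frac{1}{2 \cdot 2 j} = -3 + \frac{\frac{1}{2} \frac{1}{j}}{2} = -3 + \frac{1}{4 j}$)
$B{\left(r,w \right)} = -1 - r$
$k{\left(L \right)} = \frac{1}{- \frac{13}{4} + L}$ ($k{\left(L \right)} = \frac{1}{L - \left(3 - \frac{1}{4 \left(-1\right)}\right)} = \frac{1}{L + \left(-3 + \frac{1}{4} \left(-1\right)\right)} = \frac{1}{L - \frac{13}{4}} = \frac{1}{- \frac{13}{4} + L}$)
$k^{2}{\left(B{\left(4,2 - 1 \right)} \right)} = \left(\frac{4}{-13 + 4 \left(-1 - 4\right)}\right)^{2} = \left(\frac{4}{-13 + 4 \left(-5\right)}\right)^{2} = \left(\frac{4}{-13 - 20}\right)^{2} = \left(\frac{4}{-33}\right)^{2} = \left(4 \left(- \frac{1}{33}\right)\right)^{2} = \left(- \frac{4}{33}\right)^{2} = \frac{16}{1089}$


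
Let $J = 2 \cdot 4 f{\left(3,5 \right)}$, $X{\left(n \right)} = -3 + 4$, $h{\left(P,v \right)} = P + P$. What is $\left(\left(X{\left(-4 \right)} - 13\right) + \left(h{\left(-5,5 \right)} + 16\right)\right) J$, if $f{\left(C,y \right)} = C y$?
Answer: $-720$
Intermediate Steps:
$h{\left(P,v \right)} = 2 P$
$X{\left(n \right)} = 1$
$J = 120$ ($J = 2 \cdot 4 \cdot 3 \cdot 5 = 8 \cdot 15 = 120$)
$\left(\left(X{\left(-4 \right)} - 13\right) + \left(h{\left(-5,5 \right)} + 16\right)\right) J = \left(\left(1 - 13\right) + \left(2 \left(-5\right) + 16\right)\right) 120 = \left(\left(1 - 13\right) + \left(-10 + 16\right)\right) 120 = \left(-12 + 6\right) 120 = \left(-6\right) 120 = -720$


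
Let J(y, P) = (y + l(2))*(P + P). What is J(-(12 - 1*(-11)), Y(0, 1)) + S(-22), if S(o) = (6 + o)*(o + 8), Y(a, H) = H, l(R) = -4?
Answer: 170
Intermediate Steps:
S(o) = (6 + o)*(8 + o)
J(y, P) = 2*P*(-4 + y) (J(y, P) = (y - 4)*(P + P) = (-4 + y)*(2*P) = 2*P*(-4 + y))
J(-(12 - 1*(-11)), Y(0, 1)) + S(-22) = 2*1*(-4 - (12 - 1*(-11))) + (48 + (-22)² + 14*(-22)) = 2*1*(-4 - (12 + 11)) + (48 + 484 - 308) = 2*1*(-4 - 1*23) + 224 = 2*1*(-4 - 23) + 224 = 2*1*(-27) + 224 = -54 + 224 = 170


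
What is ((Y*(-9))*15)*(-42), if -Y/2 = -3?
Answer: 34020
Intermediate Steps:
Y = 6 (Y = -2*(-3) = 6)
((Y*(-9))*15)*(-42) = ((6*(-9))*15)*(-42) = -54*15*(-42) = -810*(-42) = 34020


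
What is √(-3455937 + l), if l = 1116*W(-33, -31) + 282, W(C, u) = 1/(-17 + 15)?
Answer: I*√3456213 ≈ 1859.1*I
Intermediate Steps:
W(C, u) = -½ (W(C, u) = 1/(-2) = -½)
l = -276 (l = 1116*(-½) + 282 = -558 + 282 = -276)
√(-3455937 + l) = √(-3455937 - 276) = √(-3456213) = I*√3456213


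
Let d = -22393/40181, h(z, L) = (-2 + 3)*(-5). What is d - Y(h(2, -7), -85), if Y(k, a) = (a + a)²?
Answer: -1161253293/40181 ≈ -28901.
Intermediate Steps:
h(z, L) = -5 (h(z, L) = 1*(-5) = -5)
Y(k, a) = 4*a² (Y(k, a) = (2*a)² = 4*a²)
d = -22393/40181 (d = -22393*1/40181 = -22393/40181 ≈ -0.55730)
d - Y(h(2, -7), -85) = -22393/40181 - 4*(-85)² = -22393/40181 - 4*7225 = -22393/40181 - 1*28900 = -22393/40181 - 28900 = -1161253293/40181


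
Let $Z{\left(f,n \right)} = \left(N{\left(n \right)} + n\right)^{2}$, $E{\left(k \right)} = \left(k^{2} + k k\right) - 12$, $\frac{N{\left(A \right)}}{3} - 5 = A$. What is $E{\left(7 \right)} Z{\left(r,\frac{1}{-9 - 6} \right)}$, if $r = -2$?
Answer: $\frac{4200326}{225} \approx 18668.0$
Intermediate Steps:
$N{\left(A \right)} = 15 + 3 A$
$E{\left(k \right)} = -12 + 2 k^{2}$ ($E{\left(k \right)} = \left(k^{2} + k^{2}\right) - 12 = 2 k^{2} - 12 = -12 + 2 k^{2}$)
$Z{\left(f,n \right)} = \left(15 + 4 n\right)^{2}$ ($Z{\left(f,n \right)} = \left(\left(15 + 3 n\right) + n\right)^{2} = \left(15 + 4 n\right)^{2}$)
$E{\left(7 \right)} Z{\left(r,\frac{1}{-9 - 6} \right)} = \left(-12 + 2 \cdot 7^{2}\right) \left(15 + \frac{4}{-9 - 6}\right)^{2} = \left(-12 + 2 \cdot 49\right) \left(15 + \frac{4}{-15}\right)^{2} = \left(-12 + 98\right) \left(15 + 4 \left(- \frac{1}{15}\right)\right)^{2} = 86 \left(15 - \frac{4}{15}\right)^{2} = 86 \left(\frac{221}{15}\right)^{2} = 86 \cdot \frac{48841}{225} = \frac{4200326}{225}$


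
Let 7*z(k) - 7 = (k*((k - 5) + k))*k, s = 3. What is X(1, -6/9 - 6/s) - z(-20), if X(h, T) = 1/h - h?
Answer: 17993/7 ≈ 2570.4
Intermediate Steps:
z(k) = 1 + k**2*(-5 + 2*k)/7 (z(k) = 1 + ((k*((k - 5) + k))*k)/7 = 1 + ((k*((-5 + k) + k))*k)/7 = 1 + ((k*(-5 + 2*k))*k)/7 = 1 + (k**2*(-5 + 2*k))/7 = 1 + k**2*(-5 + 2*k)/7)
X(1, -6/9 - 6/s) - z(-20) = (1/1 - 1*1) - (1 - 5/7*(-20)**2 + (2/7)*(-20)**3) = (1 - 1) - (1 - 5/7*400 + (2/7)*(-8000)) = 0 - (1 - 2000/7 - 16000/7) = 0 - 1*(-17993/7) = 0 + 17993/7 = 17993/7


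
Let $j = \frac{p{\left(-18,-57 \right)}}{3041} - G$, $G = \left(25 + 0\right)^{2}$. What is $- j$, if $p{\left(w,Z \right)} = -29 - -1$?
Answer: $\frac{1900653}{3041} \approx 625.01$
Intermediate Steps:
$G = 625$ ($G = 25^{2} = 625$)
$p{\left(w,Z \right)} = -28$ ($p{\left(w,Z \right)} = -29 + 1 = -28$)
$j = - \frac{1900653}{3041}$ ($j = - \frac{28}{3041} - 625 = - \frac{1900653}{3041} \approx -625.01$)
$- j = \left(-1\right) \left(- \frac{1900653}{3041}\right) = \frac{1900653}{3041}$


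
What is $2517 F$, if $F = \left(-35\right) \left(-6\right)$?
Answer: $528570$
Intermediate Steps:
$F = 210$
$2517 F = 2517 \cdot 210 = 528570$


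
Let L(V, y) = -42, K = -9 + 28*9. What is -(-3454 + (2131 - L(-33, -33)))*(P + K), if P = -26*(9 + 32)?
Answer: -1054263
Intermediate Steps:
K = 243 (K = -9 + 252 = 243)
P = -1066 (P = -26*41 = -1066)
-(-3454 + (2131 - L(-33, -33)))*(P + K) = -(-3454 + (2131 - 1*(-42)))*(-1066 + 243) = -(-3454 + (2131 + 42))*(-823) = -(-3454 + 2173)*(-823) = -(-1281)*(-823) = -1*1054263 = -1054263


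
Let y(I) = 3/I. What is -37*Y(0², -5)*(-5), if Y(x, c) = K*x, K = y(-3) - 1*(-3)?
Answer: 0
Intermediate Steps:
K = 2 (K = 3/(-3) - 1*(-3) = 3*(-⅓) + 3 = -1 + 3 = 2)
Y(x, c) = 2*x
-37*Y(0², -5)*(-5) = -74*0²*(-5) = -74*0*(-5) = -37*0*(-5) = 0*(-5) = 0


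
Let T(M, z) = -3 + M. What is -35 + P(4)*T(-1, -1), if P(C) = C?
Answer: -51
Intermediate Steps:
-35 + P(4)*T(-1, -1) = -35 + 4*(-3 - 1) = -35 + 4*(-4) = -35 - 16 = -51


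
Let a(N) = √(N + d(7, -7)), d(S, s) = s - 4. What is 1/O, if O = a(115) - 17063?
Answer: -17063/291145865 - 2*√26/291145865 ≈ -5.8641e-5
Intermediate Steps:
d(S, s) = -4 + s
a(N) = √(-11 + N) (a(N) = √(N + (-4 - 7)) = √(N - 11) = √(-11 + N))
O = -17063 + 2*√26 (O = √(-11 + 115) - 17063 = √104 - 17063 = 2*√26 - 17063 = -17063 + 2*√26 ≈ -17053.)
1/O = 1/(-17063 + 2*√26)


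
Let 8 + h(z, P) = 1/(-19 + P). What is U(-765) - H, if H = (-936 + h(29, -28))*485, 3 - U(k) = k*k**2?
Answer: 21063283981/47 ≈ 4.4816e+8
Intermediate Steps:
h(z, P) = -8 + 1/(-19 + P)
U(k) = 3 - k**3 (U(k) = 3 - k*k**2 = 3 - k**3)
H = -21518965/47 (H = (-936 + (153 - 8*(-28))/(-19 - 28))*485 = (-936 + (153 + 224)/(-47))*485 = (-936 - 1/47*377)*485 = (-936 - 377/47)*485 = -44369/47*485 = -21518965/47 ≈ -4.5785e+5)
U(-765) - H = (3 - 1*(-765)**3) - 1*(-21518965/47) = (3 - 1*(-447697125)) + 21518965/47 = (3 + 447697125) + 21518965/47 = 447697128 + 21518965/47 = 21063283981/47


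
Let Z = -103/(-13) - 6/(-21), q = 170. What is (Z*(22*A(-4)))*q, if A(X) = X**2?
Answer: 44700480/91 ≈ 4.9121e+5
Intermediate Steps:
Z = 747/91 (Z = -103*(-1/13) - 6*(-1/21) = 103/13 + 2/7 = 747/91 ≈ 8.2088)
(Z*(22*A(-4)))*q = (747*(22*(-4)**2)/91)*170 = (747*(22*16)/91)*170 = ((747/91)*352)*170 = (262944/91)*170 = 44700480/91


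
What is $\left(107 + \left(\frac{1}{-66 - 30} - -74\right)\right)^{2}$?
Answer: $\frac{301890625}{9216} \approx 32757.0$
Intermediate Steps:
$\left(107 + \left(\frac{1}{-66 - 30} - -74\right)\right)^{2} = \left(107 + \left(\frac{1}{-96} + 74\right)\right)^{2} = \left(107 + \left(- \frac{1}{96} + 74\right)\right)^{2} = \left(107 + \frac{7103}{96}\right)^{2} = \left(\frac{17375}{96}\right)^{2} = \frac{301890625}{9216}$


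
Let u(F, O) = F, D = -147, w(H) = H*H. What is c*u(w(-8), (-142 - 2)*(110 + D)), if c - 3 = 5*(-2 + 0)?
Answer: -448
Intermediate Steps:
w(H) = H²
c = -7 (c = 3 + 5*(-2 + 0) = 3 + 5*(-2) = 3 - 10 = -7)
c*u(w(-8), (-142 - 2)*(110 + D)) = -7*(-8)² = -7*64 = -448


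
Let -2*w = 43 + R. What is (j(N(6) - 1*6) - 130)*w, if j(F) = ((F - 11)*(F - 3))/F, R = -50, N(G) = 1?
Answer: -2723/5 ≈ -544.60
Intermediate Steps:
j(F) = (-11 + F)*(-3 + F)/F (j(F) = ((-11 + F)*(-3 + F))/F = (-11 + F)*(-3 + F)/F)
w = 7/2 (w = -(43 - 50)/2 = -1/2*(-7) = 7/2 ≈ 3.5000)
(j(N(6) - 1*6) - 130)*w = ((-14 + (1 - 1*6) + 33/(1 - 1*6)) - 130)*(7/2) = ((-14 + (1 - 6) + 33/(1 - 6)) - 130)*(7/2) = ((-14 - 5 + 33/(-5)) - 130)*(7/2) = ((-14 - 5 + 33*(-1/5)) - 130)*(7/2) = ((-14 - 5 - 33/5) - 130)*(7/2) = (-128/5 - 130)*(7/2) = -778/5*7/2 = -2723/5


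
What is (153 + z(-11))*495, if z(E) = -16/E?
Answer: 76455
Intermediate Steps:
(153 + z(-11))*495 = (153 - 16/(-11))*495 = (153 - 16*(-1/11))*495 = (153 + 16/11)*495 = (1699/11)*495 = 76455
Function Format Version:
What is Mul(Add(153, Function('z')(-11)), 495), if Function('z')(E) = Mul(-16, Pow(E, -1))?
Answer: 76455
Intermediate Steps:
Mul(Add(153, Function('z')(-11)), 495) = Mul(Add(153, Mul(-16, Pow(-11, -1))), 495) = Mul(Add(153, Mul(-16, Rational(-1, 11))), 495) = Mul(Add(153, Rational(16, 11)), 495) = Mul(Rational(1699, 11), 495) = 76455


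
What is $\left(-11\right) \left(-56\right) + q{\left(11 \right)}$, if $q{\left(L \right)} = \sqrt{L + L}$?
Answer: $616 + \sqrt{22} \approx 620.69$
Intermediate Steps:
$q{\left(L \right)} = \sqrt{2} \sqrt{L}$ ($q{\left(L \right)} = \sqrt{2 L} = \sqrt{2} \sqrt{L}$)
$\left(-11\right) \left(-56\right) + q{\left(11 \right)} = \left(-11\right) \left(-56\right) + \sqrt{2} \sqrt{11} = 616 + \sqrt{22}$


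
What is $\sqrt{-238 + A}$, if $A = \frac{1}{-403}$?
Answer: $\frac{i \sqrt{38653745}}{403} \approx 15.427 i$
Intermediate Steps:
$A = - \frac{1}{403} \approx -0.0024814$
$\sqrt{-238 + A} = \sqrt{-238 - \frac{1}{403}} = \sqrt{- \frac{95915}{403}} = \frac{i \sqrt{38653745}}{403}$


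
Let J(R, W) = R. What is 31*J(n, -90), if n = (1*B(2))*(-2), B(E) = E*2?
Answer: -248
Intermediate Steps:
B(E) = 2*E
n = -8 (n = (1*(2*2))*(-2) = (1*4)*(-2) = 4*(-2) = -8)
31*J(n, -90) = 31*(-8) = -248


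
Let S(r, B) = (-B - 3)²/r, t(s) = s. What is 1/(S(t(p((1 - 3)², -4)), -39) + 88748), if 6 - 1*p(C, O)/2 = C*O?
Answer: 11/976552 ≈ 1.1264e-5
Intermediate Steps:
p(C, O) = 12 - 2*C*O
S(r, B) = (-3 - B)²/r
1/(S(t(p((1 - 3)², -4)), -39) + 88748) = 1/((3 - 39)²/(12 - 2*(1 - 3)²*(-4)) + 88748) = 1/((-36)²/(12 - 2*(-2)²*(-4)) + 88748) = 1/(1296/(12 - 2*4*(-4)) + 88748) = 1/(1296/(12 + 32) + 88748) = 1/(1296/44 + 88748) = 1/((1/44)*1296 + 88748) = 1/(324/11 + 88748) = 1/(976552/11) = 11/976552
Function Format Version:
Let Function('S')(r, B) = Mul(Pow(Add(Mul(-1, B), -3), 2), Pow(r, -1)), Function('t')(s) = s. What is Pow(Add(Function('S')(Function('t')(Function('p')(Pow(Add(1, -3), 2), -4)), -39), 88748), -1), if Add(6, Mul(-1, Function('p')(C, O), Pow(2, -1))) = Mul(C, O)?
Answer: Rational(11, 976552) ≈ 1.1264e-5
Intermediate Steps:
Function('p')(C, O) = Add(12, Mul(-2, C, O)) (Function('p')(C, O) = Add(12, Mul(-2, Mul(C, O))) = Add(12, Mul(-2, C, O)))
Function('S')(r, B) = Mul(Pow(r, -1), Pow(Add(-3, Mul(-1, B)), 2)) (Function('S')(r, B) = Mul(Pow(Add(-3, Mul(-1, B)), 2), Pow(r, -1)) = Mul(Pow(r, -1), Pow(Add(-3, Mul(-1, B)), 2)))
Pow(Add(Function('S')(Function('t')(Function('p')(Pow(Add(1, -3), 2), -4)), -39), 88748), -1) = Pow(Add(Mul(Pow(Add(12, Mul(-2, Pow(Add(1, -3), 2), -4)), -1), Pow(Add(3, -39), 2)), 88748), -1) = Pow(Add(Mul(Pow(Add(12, Mul(-2, Pow(-2, 2), -4)), -1), Pow(-36, 2)), 88748), -1) = Pow(Add(Mul(Pow(Add(12, Mul(-2, 4, -4)), -1), 1296), 88748), -1) = Pow(Add(Mul(Pow(Add(12, 32), -1), 1296), 88748), -1) = Pow(Add(Mul(Pow(44, -1), 1296), 88748), -1) = Pow(Add(Mul(Rational(1, 44), 1296), 88748), -1) = Pow(Add(Rational(324, 11), 88748), -1) = Pow(Rational(976552, 11), -1) = Rational(11, 976552)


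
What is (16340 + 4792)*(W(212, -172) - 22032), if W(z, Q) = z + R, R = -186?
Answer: -465030792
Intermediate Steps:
W(z, Q) = -186 + z (W(z, Q) = z - 186 = -186 + z)
(16340 + 4792)*(W(212, -172) - 22032) = (16340 + 4792)*((-186 + 212) - 22032) = 21132*(26 - 22032) = 21132*(-22006) = -465030792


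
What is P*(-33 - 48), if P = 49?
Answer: -3969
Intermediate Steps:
P*(-33 - 48) = 49*(-33 - 48) = 49*(-81) = -3969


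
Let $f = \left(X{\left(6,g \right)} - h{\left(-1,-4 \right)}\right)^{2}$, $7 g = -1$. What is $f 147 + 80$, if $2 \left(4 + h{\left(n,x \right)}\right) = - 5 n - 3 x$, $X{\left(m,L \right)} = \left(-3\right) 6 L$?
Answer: $\frac{2507}{4} \approx 626.75$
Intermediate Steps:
$g = - \frac{1}{7}$ ($g = \frac{1}{7} \left(-1\right) = - \frac{1}{7} \approx -0.14286$)
$X{\left(m,L \right)} = - 18 L$
$h{\left(n,x \right)} = -4 - \frac{5 n}{2} - \frac{3 x}{2}$ ($h{\left(n,x \right)} = -4 + \frac{- 5 n - 3 x}{2} = -4 - \left(\frac{3 x}{2} + \frac{5 n}{2}\right) = -4 - \frac{5 n}{2} - \frac{3 x}{2}$)
$f = \frac{729}{196}$ ($f = \left(\left(-18\right) \left(- \frac{1}{7}\right) - \left(-4 - - \frac{5}{2} - -6\right)\right)^{2} = \left(\frac{18}{7} - \left(-4 + \frac{5}{2} + 6\right)\right)^{2} = \left(\frac{18}{7} - \frac{9}{2}\right)^{2} = \left(- \frac{27}{14}\right)^{2} = \frac{729}{196} \approx 3.7194$)
$f 147 + 80 = \frac{729}{196} \cdot 147 + 80 = \frac{2187}{4} + 80 = \frac{2507}{4}$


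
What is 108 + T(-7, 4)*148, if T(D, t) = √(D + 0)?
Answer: 108 + 148*I*√7 ≈ 108.0 + 391.57*I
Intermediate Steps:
T(D, t) = √D
108 + T(-7, 4)*148 = 108 + √(-7)*148 = 108 + (I*√7)*148 = 108 + 148*I*√7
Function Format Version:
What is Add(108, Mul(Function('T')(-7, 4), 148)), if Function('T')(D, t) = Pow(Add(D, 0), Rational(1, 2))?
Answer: Add(108, Mul(148, I, Pow(7, Rational(1, 2)))) ≈ Add(108.00, Mul(391.57, I))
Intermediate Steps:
Function('T')(D, t) = Pow(D, Rational(1, 2))
Add(108, Mul(Function('T')(-7, 4), 148)) = Add(108, Mul(Pow(-7, Rational(1, 2)), 148)) = Add(108, Mul(Mul(I, Pow(7, Rational(1, 2))), 148)) = Add(108, Mul(148, I, Pow(7, Rational(1, 2))))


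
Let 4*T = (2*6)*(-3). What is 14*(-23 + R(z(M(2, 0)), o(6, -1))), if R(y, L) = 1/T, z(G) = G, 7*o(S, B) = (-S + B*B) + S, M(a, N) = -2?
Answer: -2912/9 ≈ -323.56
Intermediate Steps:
T = -9 (T = ((2*6)*(-3))/4 = (12*(-3))/4 = (¼)*(-36) = -9)
o(S, B) = B²/7 (o(S, B) = ((-S + B*B) + S)/7 = ((-S + B²) + S)/7 = ((B² - S) + S)/7 = B²/7)
R(y, L) = -⅑ (R(y, L) = 1/(-9) = 1*(-⅑) = -⅑)
14*(-23 + R(z(M(2, 0)), o(6, -1))) = 14*(-23 - ⅑) = 14*(-208/9) = -2912/9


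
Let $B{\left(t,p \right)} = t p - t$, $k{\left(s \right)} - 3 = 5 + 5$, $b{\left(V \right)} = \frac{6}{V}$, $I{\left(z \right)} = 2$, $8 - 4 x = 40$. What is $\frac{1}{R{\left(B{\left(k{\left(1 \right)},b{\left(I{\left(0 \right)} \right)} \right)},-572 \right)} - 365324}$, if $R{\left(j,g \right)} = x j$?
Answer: $- \frac{1}{365532} \approx -2.7357 \cdot 10^{-6}$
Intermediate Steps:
$x = -8$ ($x = 2 - 10 = -8$)
$k{\left(s \right)} = 13$ ($k{\left(s \right)} = 3 + \left(5 + 5\right) = 3 + 10 = 13$)
$B{\left(t,p \right)} = - t + p t$ ($B{\left(t,p \right)} = p t - t = - t + p t$)
$R{\left(j,g \right)} = - 8 j$
$\frac{1}{R{\left(B{\left(k{\left(1 \right)},b{\left(I{\left(0 \right)} \right)} \right)},-572 \right)} - 365324} = \frac{1}{- 8 \cdot 13 \left(-1 + \frac{6}{2}\right) - 365324} = \frac{1}{- 8 \cdot 13 \left(-1 + 6 \cdot \frac{1}{2}\right) - 365324} = \frac{1}{- 8 \cdot 13 \left(-1 + 3\right) - 365324} = \frac{1}{- 8 \cdot 13 \cdot 2 - 365324} = \frac{1}{\left(-8\right) 26 - 365324} = \frac{1}{-208 - 365324} = \frac{1}{-365532} = - \frac{1}{365532}$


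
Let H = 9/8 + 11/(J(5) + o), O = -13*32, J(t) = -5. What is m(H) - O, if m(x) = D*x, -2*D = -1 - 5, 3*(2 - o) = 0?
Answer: 3267/8 ≈ 408.38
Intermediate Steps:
o = 2 (o = 2 - ⅓*0 = 2 + 0 = 2)
D = 3 (D = -(-1 - 5)/2 = -½*(-6) = 3)
O = -416
H = -61/24 (H = 9/8 + 11/(-5 + 2) = 9*(⅛) + 11/(-3) = 9/8 + 11*(-⅓) = 9/8 - 11/3 = -61/24 ≈ -2.5417)
m(x) = 3*x
m(H) - O = 3*(-61/24) - 1*(-416) = -61/8 + 416 = 3267/8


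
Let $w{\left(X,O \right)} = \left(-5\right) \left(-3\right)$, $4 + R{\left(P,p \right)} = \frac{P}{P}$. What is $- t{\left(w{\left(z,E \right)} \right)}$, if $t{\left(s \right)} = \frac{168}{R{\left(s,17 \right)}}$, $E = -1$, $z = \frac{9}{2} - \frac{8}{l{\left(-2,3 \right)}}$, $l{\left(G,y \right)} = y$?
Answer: $56$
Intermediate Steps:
$R{\left(P,p \right)} = -3$ ($R{\left(P,p \right)} = -4 + \frac{P}{P} = -4 + 1 = -3$)
$z = \frac{11}{6}$ ($z = \frac{9}{2} - \frac{8}{3} = \frac{11}{6} \approx 1.8333$)
$w{\left(X,O \right)} = 15$
$t{\left(s \right)} = -56$ ($t{\left(s \right)} = \frac{168}{-3} = 168 \left(- \frac{1}{3}\right) = -56$)
$- t{\left(w{\left(z,E \right)} \right)} = \left(-1\right) \left(-56\right) = 56$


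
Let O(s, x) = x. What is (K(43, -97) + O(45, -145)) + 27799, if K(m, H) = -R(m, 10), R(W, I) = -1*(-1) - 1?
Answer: 27654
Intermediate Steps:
R(W, I) = 0 (R(W, I) = 1 - 1 = 0)
K(m, H) = 0 (K(m, H) = -1*0 = 0)
(K(43, -97) + O(45, -145)) + 27799 = (0 - 145) + 27799 = -145 + 27799 = 27654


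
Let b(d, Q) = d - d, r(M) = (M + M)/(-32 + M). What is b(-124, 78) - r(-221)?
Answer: -442/253 ≈ -1.7470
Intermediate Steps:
r(M) = 2*M/(-32 + M) (r(M) = (2*M)/(-32 + M) = 2*M/(-32 + M))
b(d, Q) = 0
b(-124, 78) - r(-221) = 0 - 2*(-221)/(-32 - 221) = 0 - 2*(-221)/(-253) = 0 - 2*(-221)*(-1)/253 = 0 - 1*442/253 = 0 - 442/253 = -442/253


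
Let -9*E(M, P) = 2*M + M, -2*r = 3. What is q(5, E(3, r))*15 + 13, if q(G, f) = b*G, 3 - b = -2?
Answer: 388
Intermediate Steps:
b = 5 (b = 3 - 1*(-2) = 3 + 2 = 5)
r = -3/2 (r = -½*3 = -3/2 ≈ -1.5000)
E(M, P) = -M/3 (E(M, P) = -(2*M + M)/9 = -M/3)
q(G, f) = 5*G
q(5, E(3, r))*15 + 13 = (5*5)*15 + 13 = 25*15 + 13 = 375 + 13 = 388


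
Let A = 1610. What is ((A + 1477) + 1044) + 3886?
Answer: 8017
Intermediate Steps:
((A + 1477) + 1044) + 3886 = ((1610 + 1477) + 1044) + 3886 = (3087 + 1044) + 3886 = 4131 + 3886 = 8017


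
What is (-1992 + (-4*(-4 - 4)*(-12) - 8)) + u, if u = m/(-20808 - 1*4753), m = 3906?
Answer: -60941330/25561 ≈ -2384.2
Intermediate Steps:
u = -3906/25561 (u = 3906/(-20808 - 1*4753) = 3906/(-20808 - 4753) = 3906/(-25561) = 3906*(-1/25561) = -3906/25561 ≈ -0.15281)
(-1992 + (-4*(-4 - 4)*(-12) - 8)) + u = (-1992 + (-4*(-4 - 4)*(-12) - 8)) - 3906/25561 = (-1992 + (-4*(-8)*(-12) - 8)) - 3906/25561 = (-1992 + (32*(-12) - 8)) - 3906/25561 = (-1992 + (-384 - 8)) - 3906/25561 = (-1992 - 392) - 3906/25561 = -2384 - 3906/25561 = -60941330/25561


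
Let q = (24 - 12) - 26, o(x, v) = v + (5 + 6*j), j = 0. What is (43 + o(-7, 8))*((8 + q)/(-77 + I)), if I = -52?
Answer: 112/43 ≈ 2.6047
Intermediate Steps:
o(x, v) = 5 + v (o(x, v) = v + (5 + 6*0) = v + (5 + 0) = v + 5 = 5 + v)
q = -14 (q = 12 - 26 = -14)
(43 + o(-7, 8))*((8 + q)/(-77 + I)) = (43 + (5 + 8))*((8 - 14)/(-77 - 52)) = (43 + 13)*(-6/(-129)) = 56*(-6*(-1/129)) = 56*(2/43) = 112/43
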